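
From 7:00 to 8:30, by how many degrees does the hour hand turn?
The hour hand moves 0.5 degrees per minute.
Time elapsed: 8:30 - 7:00 = 90 minutes
Angular displacement: 90 x 0.5 = 45 degrees

Final answer: 45 degrees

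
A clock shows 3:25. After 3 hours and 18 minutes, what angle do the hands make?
First find the time 3 hours and 18 minutes after 3:25.
Total minutes: 3 x 60 + 25 + 3 x 60 + 18 = 403.
403 mod 720 = 403 minutes = 6:43.
Now compute the angle at 6:43:
Hour hand: 6 x 30 + 43 x 0.5 = 201.5 degrees
Minute hand: 43 x 6 = 258 degrees
Difference: |201.5 - 258| = 56.5 degrees
The angle is 56.5 degrees

Final answer: 56.5 degrees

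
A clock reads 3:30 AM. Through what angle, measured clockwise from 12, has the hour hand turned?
The hour hand moves 30 degrees per hour and 0.5 degrees per minute.
At 3:30: (3) x 30 + 30 x 0.5 = 90 + 15 = 105 degrees

Final answer: 105 degrees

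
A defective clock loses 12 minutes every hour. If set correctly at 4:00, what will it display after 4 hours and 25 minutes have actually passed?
For every 60 true minutes, the faulty clock advances 60 - 12 = 48 minutes.
True elapsed: 4 hours and 25 minutes = 265 minutes.
Faulty clock advances: 265 x 48/60 = 212 minutes (drift: 53 minutes behind).
Shown time: 4:00 + 212 minutes = 7:32.

Final answer: 7:32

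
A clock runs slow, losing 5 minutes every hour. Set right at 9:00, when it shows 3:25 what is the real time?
For every 60 true minutes, the faulty clock advances 55 minutes, so 1 faulty-clock minute corresponds to 60/55 true minutes.
From 9:00 to 3:25 on the faulty dial is 385 minutes.
True elapsed: 385 x 60/55 = 420 minutes = 7 hours.
True time: 9:00 + 7 hours = 4:00.

Final answer: 4:00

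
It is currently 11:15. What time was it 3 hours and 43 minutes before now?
Starting time: 11:15 = 675 total minutes past 12:00
Subtracting: 3 hours and 43 minutes = 223 minutes
675 - 223 = 452 minutes
= 7 hours and 32 minutes past 12:00 = 7:32

Final answer: 7:32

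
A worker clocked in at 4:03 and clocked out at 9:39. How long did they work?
From 4:03 to 9:39:
(9 x 60 + 39) - (4 x 60 + 3) = 579 - 243 = 336 minutes
= 5 hours and 36 minutes

Final answer: 5 hours and 36 minutes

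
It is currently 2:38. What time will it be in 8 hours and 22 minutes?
Starting time: 2:38
Adding 22 minutes to 38 minutes: 38 + 22 = 60 minutes = 1 hour
Adding 8 hours: 2 + 8 + 1 (carry) = 11
Final time: 11:00

Final answer: 11:00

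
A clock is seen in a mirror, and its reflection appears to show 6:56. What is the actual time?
Reflection across the vertical (12-6) axis maps a hand at angle A degrees to (360 - A) degrees, which sends a reading of T minutes past 12:00 to (720 - T) minutes past 12:00.
Mirror reads 6:56 = 416 minutes past 12:00.
Actual time: (720 - 416) mod 720 = 304 minutes = 5:04.

Final answer: 5:04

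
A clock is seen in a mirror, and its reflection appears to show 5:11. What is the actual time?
Reflection across the vertical (12-6) axis maps a hand at angle A degrees to (360 - A) degrees, which sends a reading of T minutes past 12:00 to (720 - T) minutes past 12:00.
Mirror reads 5:11 = 311 minutes past 12:00.
Actual time: (720 - 311) mod 720 = 409 minutes = 6:49.

Final answer: 6:49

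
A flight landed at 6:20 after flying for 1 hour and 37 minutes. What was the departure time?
Starting time: 6:20 = 380 total minutes past 12:00
Subtracting: 1 hour and 37 minutes = 97 minutes
380 - 97 = 283 minutes
= 4 hours and 43 minutes past 12:00 = 4:43

Final answer: 4:43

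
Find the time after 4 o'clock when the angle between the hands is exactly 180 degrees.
For hands to be 180 degrees apart: |30H - 5.5t| = 180
With H = 4: t = (30 x 4 + 180)/5.5 = 54.55 or t = (30 x 4 - 180)/5.5 = -10.91
First valid solution (0 < t < 60): t = 54.55 minutes
The hands are opposite at 54.55 minutes past 4:00.

Final answer: 54.55 minutes past 4:00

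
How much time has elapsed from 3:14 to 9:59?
From 3:14 to 9:59:
(9 x 60 + 59) - (3 x 60 + 14) = 599 - 194 = 405 minutes
= 6 hours and 45 minutes

Final answer: 6 hours and 45 minutes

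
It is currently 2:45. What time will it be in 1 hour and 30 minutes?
Starting time: 2:45
Adding 30 minutes to 45 minutes: 45 + 30 = 75 minutes = 1 hour and 15 minutes
Adding 1 hour: 2 + 1 + 1 (carry) = 4
Final time: 4:15

Final answer: 4:15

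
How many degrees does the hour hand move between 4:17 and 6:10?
The hour hand moves 0.5 degrees per minute.
Time elapsed: 6:10 - 4:17 = 113 minutes
Angular displacement: 113 x 0.5 = 56.5 degrees

Final answer: 56.5 degrees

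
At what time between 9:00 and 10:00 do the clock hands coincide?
The minute hand gains 5.5 degrees per minute on the hour hand.
At 9:00, the hour hand is at 270 degrees and the minute hand is at 0 degrees.
The gap is 270 degrees. Time to close: 270/5.5 = 60 x 9/11 = 49.09 minutes.
The hands overlap at 49.09 minutes past 9:00.

Final answer: 49.09 minutes past 9:00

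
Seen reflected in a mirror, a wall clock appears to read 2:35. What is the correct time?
Reflection across the vertical (12-6) axis maps a hand at angle A degrees to (360 - A) degrees, which sends a reading of T minutes past 12:00 to (720 - T) minutes past 12:00.
Mirror reads 2:35 = 155 minutes past 12:00.
Actual time: (720 - 155) mod 720 = 565 minutes = 9:25.

Final answer: 9:25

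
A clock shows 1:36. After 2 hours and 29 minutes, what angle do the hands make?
First find the time 2 hours and 29 minutes after 1:36.
Total minutes: 1 x 60 + 36 + 2 x 60 + 29 = 245.
245 mod 720 = 245 minutes = 4:05.
Now compute the angle at 4:05:
Hour hand: 4 x 30 + 5 x 0.5 = 122.5 degrees
Minute hand: 5 x 6 = 30 degrees
Difference: |122.5 - 30| = 92.5 degrees
The angle is 92.5 degrees

Final answer: 92.5 degrees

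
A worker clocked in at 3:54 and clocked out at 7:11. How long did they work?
From 3:54 to 7:11:
(7 x 60 + 11) - (3 x 60 + 54) = 431 - 234 = 197 minutes
= 3 hours and 17 minutes

Final answer: 3 hours and 17 minutes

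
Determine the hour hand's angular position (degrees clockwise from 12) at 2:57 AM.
The hour hand moves 30 degrees per hour and 0.5 degrees per minute.
At 2:57: (2) x 30 + 57 x 0.5 = 60 + 28.5 = 88.5 degrees

Final answer: 88.5 degrees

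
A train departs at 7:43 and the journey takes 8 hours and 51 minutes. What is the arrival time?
Starting time: 7:43
Adding 51 minutes to 43 minutes: 43 + 51 = 94 minutes = 1 hour and 34 minutes
Adding 8 hours: 7 + 8 + 1 (carry) = 16 - 12 = 4
Final time: 4:34

Final answer: 4:34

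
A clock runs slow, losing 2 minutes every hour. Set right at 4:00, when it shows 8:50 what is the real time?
For every 60 true minutes, the faulty clock advances 58 minutes, so 1 faulty-clock minute corresponds to 60/58 true minutes.
From 4:00 to 8:50 on the faulty dial is 290 minutes.
True elapsed: 290 x 60/58 = 300 minutes = 5 hours.
True time: 4:00 + 5 hours = 9:00.

Final answer: 9:00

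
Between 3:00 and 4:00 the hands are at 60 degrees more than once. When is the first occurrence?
At t minutes past 3:00, the hour hand is at 30 x 3 + 0.5t degrees and the minute hand is at 6t degrees.
The smaller angle between them is 60 degrees when |30H - 5.5t| = 60 or |30H - 5.5t| = 300.
With H = 3, solve 30 x 3 - 5.5t = +/- target for each target:
  t = (30 x 3 - 60) / 5.5 = 5.45
  t = (30 x 3 + 60) / 5.5 = 27.27
  t = (30 x 3 - 300) / 5.5 = -38.18 (outside (0, 60))
  t = (30 x 3 + 300) / 5.5 = 70.91 (outside (0, 60))
Valid solutions in (0, 60): {5.45, 27.27} minutes.
The first occurrence is t = 5.45 minutes.
The hands form a 60-degree angle at 5.45 minutes past 3:00.

Final answer: 5.45 minutes past 3:00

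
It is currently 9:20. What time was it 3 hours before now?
Starting time: 9:20 = 560 total minutes past 12:00
Subtracting: 3 hours = 180 minutes
560 - 180 = 380 minutes
= 6 hours and 20 minutes past 12:00 = 6:20

Final answer: 6:20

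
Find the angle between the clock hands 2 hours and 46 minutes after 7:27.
First find the time 2 hours and 46 minutes after 7:27.
Total minutes: 7 x 60 + 27 + 2 x 60 + 46 = 613.
613 mod 720 = 613 minutes = 10:13.
Now compute the angle at 10:13:
Hour hand: 10 x 30 + 13 x 0.5 = 306.5 degrees
Minute hand: 13 x 6 = 78 degrees
Difference: |306.5 - 78| = 228.5 degrees
Smaller angle: 360 - 228.5 = 131.5 degrees

Final answer: 131.5 degrees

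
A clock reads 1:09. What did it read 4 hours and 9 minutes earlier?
Starting time: 1:09 = 69 total minutes past 12:00
Subtracting: 4 hours and 9 minutes = 249 minutes
69 - 249 = -180 (negative, add 12 hours = 720) = 540 minutes
= 9 hours past 12:00 = 9:00

Final answer: 9:00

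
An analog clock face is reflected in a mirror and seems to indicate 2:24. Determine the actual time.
Reflection across the vertical (12-6) axis maps a hand at angle A degrees to (360 - A) degrees, which sends a reading of T minutes past 12:00 to (720 - T) minutes past 12:00.
Mirror reads 2:24 = 144 minutes past 12:00.
Actual time: (720 - 144) mod 720 = 576 minutes = 9:36.

Final answer: 9:36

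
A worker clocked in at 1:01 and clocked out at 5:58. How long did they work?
From 1:01 to 5:58:
(5 x 60 + 58) - (1 x 60 + 1) = 358 - 61 = 297 minutes
= 4 hours and 57 minutes

Final answer: 4 hours and 57 minutes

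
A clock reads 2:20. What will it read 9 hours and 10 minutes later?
Starting time: 2:20
Adding 10 minutes to 20 minutes: 20 + 10 = 30 minutes
Adding 9 hours: 2 + 9 = 11
Final time: 11:30

Final answer: 11:30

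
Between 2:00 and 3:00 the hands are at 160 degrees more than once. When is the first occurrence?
At t minutes past 2:00, the hour hand is at 30 x 2 + 0.5t degrees and the minute hand is at 6t degrees.
The smaller angle between them is 160 degrees when |30H - 5.5t| = 160 or |30H - 5.5t| = 200.
With H = 2, solve 30 x 2 - 5.5t = +/- target for each target:
  t = (30 x 2 - 160) / 5.5 = -18.18 (outside (0, 60))
  t = (30 x 2 + 160) / 5.5 = 40
  t = (30 x 2 - 200) / 5.5 = -25.45 (outside (0, 60))
  t = (30 x 2 + 200) / 5.5 = 47.27
Valid solutions in (0, 60): {40, 47.27} minutes.
The first occurrence is t = 40 minutes.
The hands form a 160-degree angle at 40 minutes past 2:00.

Final answer: 40 minutes past 2:00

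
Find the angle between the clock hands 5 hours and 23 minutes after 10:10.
First find the time 5 hours and 23 minutes after 10:10.
Total minutes: 10 x 60 + 10 + 5 x 60 + 23 = 933.
933 mod 720 = 213 minutes = 3:33.
Now compute the angle at 3:33:
Hour hand: 3 x 30 + 33 x 0.5 = 106.5 degrees
Minute hand: 33 x 6 = 198 degrees
Difference: |106.5 - 198| = 91.5 degrees
The angle is 91.5 degrees

Final answer: 91.5 degrees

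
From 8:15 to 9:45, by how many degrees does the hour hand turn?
The hour hand moves 0.5 degrees per minute.
Time elapsed: 9:45 - 8:15 = 90 minutes
Angular displacement: 90 x 0.5 = 45 degrees

Final answer: 45 degrees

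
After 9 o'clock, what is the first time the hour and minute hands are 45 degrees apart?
At t minutes past 9:00, the hour hand is at 30 x 9 + 0.5t degrees and the minute hand is at 6t degrees.
The smaller angle between them is 45 degrees when |30H - 5.5t| = 45 or |30H - 5.5t| = 315.
With H = 9, solve 30 x 9 - 5.5t = +/- target for each target:
  t = (30 x 9 - 45) / 5.5 = 40.91
  t = (30 x 9 + 45) / 5.5 = 57.27
  t = (30 x 9 - 315) / 5.5 = -8.18 (outside (0, 60))
  t = (30 x 9 + 315) / 5.5 = 106.36 (outside (0, 60))
Valid solutions in (0, 60): {40.91, 57.27} minutes.
The first occurrence is t = 40.91 minutes.
The hands form a 45-degree angle at 40.91 minutes past 9:00.

Final answer: 40.91 minutes past 9:00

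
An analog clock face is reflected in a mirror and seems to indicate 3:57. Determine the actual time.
Reflection across the vertical (12-6) axis maps a hand at angle A degrees to (360 - A) degrees, which sends a reading of T minutes past 12:00 to (720 - T) minutes past 12:00.
Mirror reads 3:57 = 237 minutes past 12:00.
Actual time: (720 - 237) mod 720 = 483 minutes = 8:03.

Final answer: 8:03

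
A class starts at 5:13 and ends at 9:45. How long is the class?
From 5:13 to 9:45:
(9 x 60 + 45) - (5 x 60 + 13) = 585 - 313 = 272 minutes
= 4 hours and 32 minutes

Final answer: 4 hours and 32 minutes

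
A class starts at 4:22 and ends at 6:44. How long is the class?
From 4:22 to 6:44:
(6 x 60 + 44) - (4 x 60 + 22) = 404 - 262 = 142 minutes
= 2 hours and 22 minutes

Final answer: 2 hours and 22 minutes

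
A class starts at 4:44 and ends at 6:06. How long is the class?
From 4:44 to 6:06:
(6 x 60 + 6) - (4 x 60 + 44) = 366 - 284 = 82 minutes
= 1 hour and 22 minutes

Final answer: 1 hour and 22 minutes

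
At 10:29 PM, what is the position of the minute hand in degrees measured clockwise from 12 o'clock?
The minute hand moves 6 degrees per minute.
At 10:29: 29 x 6 = 174 degrees

Final answer: 174 degrees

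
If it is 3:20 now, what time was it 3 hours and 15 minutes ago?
Starting time: 3:20 = 200 total minutes past 12:00
Subtracting: 3 hours and 15 minutes = 195 minutes
200 - 195 = 5 minutes
= 5 minutes past 12:00 = 12:05

Final answer: 12:05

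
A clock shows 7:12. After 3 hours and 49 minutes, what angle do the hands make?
First find the time 3 hours and 49 minutes after 7:12.
Total minutes: 7 x 60 + 12 + 3 x 60 + 49 = 661.
661 mod 720 = 661 minutes = 11:01.
Now compute the angle at 11:01:
Hour hand: 11 x 30 + 1 x 0.5 = 330.5 degrees
Minute hand: 1 x 6 = 6 degrees
Difference: |330.5 - 6| = 324.5 degrees
Smaller angle: 360 - 324.5 = 35.5 degrees

Final answer: 35.5 degrees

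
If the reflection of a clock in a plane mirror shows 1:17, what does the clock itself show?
Reflection across the vertical (12-6) axis maps a hand at angle A degrees to (360 - A) degrees, which sends a reading of T minutes past 12:00 to (720 - T) minutes past 12:00.
Mirror reads 1:17 = 77 minutes past 12:00.
Actual time: (720 - 77) mod 720 = 643 minutes = 10:43.

Final answer: 10:43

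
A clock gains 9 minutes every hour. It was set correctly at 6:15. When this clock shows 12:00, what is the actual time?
For every 60 true minutes, the faulty clock advances 69 minutes, so 1 faulty-clock minute corresponds to 60/69 true minutes.
From 6:15 to 12:00 on the faulty dial is 345 minutes.
True elapsed: 345 x 60/69 = 300 minutes = 5 hours.
True time: 6:15 + 5 hours = 11:15.

Final answer: 11:15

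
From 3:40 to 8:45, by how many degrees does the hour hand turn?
The hour hand moves 0.5 degrees per minute.
Time elapsed: 8:45 - 3:40 = 305 minutes
Angular displacement: 305 x 0.5 = 152.5 degrees

Final answer: 152.5 degrees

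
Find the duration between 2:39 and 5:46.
From 2:39 to 5:46:
(5 x 60 + 46) - (2 x 60 + 39) = 346 - 159 = 187 minutes
= 3 hours and 7 minutes

Final answer: 3 hours and 7 minutes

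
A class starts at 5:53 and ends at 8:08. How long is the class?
From 5:53 to 8:08:
(8 x 60 + 8) - (5 x 60 + 53) = 488 - 353 = 135 minutes
= 2 hours and 15 minutes

Final answer: 2 hours and 15 minutes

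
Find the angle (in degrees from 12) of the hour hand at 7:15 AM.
The hour hand moves 30 degrees per hour and 0.5 degrees per minute.
At 7:15: (7) x 30 + 15 x 0.5 = 210 + 7.5 = 217.5 degrees

Final answer: 217.5 degrees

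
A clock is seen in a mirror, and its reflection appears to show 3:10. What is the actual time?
Reflection across the vertical (12-6) axis maps a hand at angle A degrees to (360 - A) degrees, which sends a reading of T minutes past 12:00 to (720 - T) minutes past 12:00.
Mirror reads 3:10 = 190 minutes past 12:00.
Actual time: (720 - 190) mod 720 = 530 minutes = 8:50.

Final answer: 8:50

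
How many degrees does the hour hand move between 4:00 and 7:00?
The hour hand moves 0.5 degrees per minute.
Time elapsed: 7:00 - 4:00 = 180 minutes
Angular displacement: 180 x 0.5 = 90 degrees

Final answer: 90 degrees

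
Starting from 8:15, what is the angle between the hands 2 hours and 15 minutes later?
First find the time 2 hours and 15 minutes after 8:15.
Total minutes: 8 x 60 + 15 + 2 x 60 + 15 = 630.
630 mod 720 = 630 minutes = 10:30.
Now compute the angle at 10:30:
Hour hand: 10 x 30 + 30 x 0.5 = 315 degrees
Minute hand: 30 x 6 = 180 degrees
Difference: |315 - 180| = 135 degrees
The angle is 135 degrees

Final answer: 135 degrees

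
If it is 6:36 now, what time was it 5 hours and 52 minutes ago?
Starting time: 6:36 = 396 total minutes past 12:00
Subtracting: 5 hours and 52 minutes = 352 minutes
396 - 352 = 44 minutes
= 44 minutes past 12:00 = 12:44

Final answer: 12:44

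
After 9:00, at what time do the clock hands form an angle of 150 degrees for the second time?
At t minutes past 9:00, the hour hand is at 30 x 9 + 0.5t degrees and the minute hand is at 6t degrees.
The smaller angle between them is 150 degrees when |30H - 5.5t| = 150 or |30H - 5.5t| = 210.
With H = 9, solve 30 x 9 - 5.5t = +/- target for each target:
  t = (30 x 9 - 150) / 5.5 = 21.82
  t = (30 x 9 + 150) / 5.5 = 76.36 (outside (0, 60))
  t = (30 x 9 - 210) / 5.5 = 10.91
  t = (30 x 9 + 210) / 5.5 = 87.27 (outside (0, 60))
Valid solutions in (0, 60): {10.91, 21.82} minutes.
The second occurrence is t = 21.82 minutes.
The hands form a 150-degree angle at 21.82 minutes past 9:00.

Final answer: 21.82 minutes past 9:00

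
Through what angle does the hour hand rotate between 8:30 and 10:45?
The hour hand moves 0.5 degrees per minute.
Time elapsed: 10:45 - 8:30 = 135 minutes
Angular displacement: 135 x 0.5 = 67.5 degrees

Final answer: 67.5 degrees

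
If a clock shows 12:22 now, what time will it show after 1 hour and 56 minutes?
Starting time: 12:22
Adding 56 minutes to 22 minutes: 22 + 56 = 78 minutes = 1 hour and 18 minutes
Adding 1 hour: 12 + 1 + 1 (carry) = 14 - 12 = 2
Final time: 2:18

Final answer: 2:18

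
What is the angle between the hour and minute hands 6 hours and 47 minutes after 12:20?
First find the time 6 hours and 47 minutes after 12:20.
Total minutes: 12 x 60 + 20 + 6 x 60 + 47 = 1147.
1147 mod 720 = 427 minutes = 7:07.
Now compute the angle at 7:07:
Hour hand: 7 x 30 + 7 x 0.5 = 213.5 degrees
Minute hand: 7 x 6 = 42 degrees
Difference: |213.5 - 42| = 171.5 degrees
The angle is 171.5 degrees

Final answer: 171.5 degrees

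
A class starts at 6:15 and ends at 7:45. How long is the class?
From 6:15 to 7:45:
(7 x 60 + 45) - (6 x 60 + 15) = 465 - 375 = 90 minutes
= 1 hour and 30 minutes

Final answer: 1 hour and 30 minutes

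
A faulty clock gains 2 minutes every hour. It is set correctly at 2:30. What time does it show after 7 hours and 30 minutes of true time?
For every 60 true minutes, the faulty clock advances 60 + 2 = 62 minutes.
True elapsed: 7 hours and 30 minutes = 450 minutes.
Faulty clock advances: 450 x 62/60 = 465 minutes (drift: 15 minutes ahead).
Shown time: 2:30 + 465 minutes = 10:15.

Final answer: 10:15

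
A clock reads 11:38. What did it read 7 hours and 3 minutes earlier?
Starting time: 11:38 = 698 total minutes past 12:00
Subtracting: 7 hours and 3 minutes = 423 minutes
698 - 423 = 275 minutes
= 4 hours and 35 minutes past 12:00 = 4:35

Final answer: 4:35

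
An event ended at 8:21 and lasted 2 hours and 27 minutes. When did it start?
Starting time: 8:21 = 501 total minutes past 12:00
Subtracting: 2 hours and 27 minutes = 147 minutes
501 - 147 = 354 minutes
= 5 hours and 54 minutes past 12:00 = 5:54

Final answer: 5:54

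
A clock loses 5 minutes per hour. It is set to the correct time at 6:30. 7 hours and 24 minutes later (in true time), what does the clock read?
For every 60 true minutes, the faulty clock advances 60 - 5 = 55 minutes.
True elapsed: 7 hours and 24 minutes = 444 minutes.
Faulty clock advances: 444 x 55/60 = 407 minutes (drift: 37 minutes behind).
Shown time: 6:30 + 407 minutes = 1:17.

Final answer: 1:17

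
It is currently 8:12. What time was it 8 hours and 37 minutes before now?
Starting time: 8:12 = 492 total minutes past 12:00
Subtracting: 8 hours and 37 minutes = 517 minutes
492 - 517 = -25 (negative, add 12 hours = 720) = 695 minutes
= 11 hours and 35 minutes past 12:00 = 11:35

Final answer: 11:35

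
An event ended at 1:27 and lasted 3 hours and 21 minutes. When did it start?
Starting time: 1:27 = 87 total minutes past 12:00
Subtracting: 3 hours and 21 minutes = 201 minutes
87 - 201 = -114 (negative, add 12 hours = 720) = 606 minutes
= 10 hours and 6 minutes past 12:00 = 10:06

Final answer: 10:06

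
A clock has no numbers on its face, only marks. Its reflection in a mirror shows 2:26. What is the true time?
Reflection across the vertical (12-6) axis maps a hand at angle A degrees to (360 - A) degrees, which sends a reading of T minutes past 12:00 to (720 - T) minutes past 12:00.
Mirror reads 2:26 = 146 minutes past 12:00.
Actual time: (720 - 146) mod 720 = 574 minutes = 9:34.

Final answer: 9:34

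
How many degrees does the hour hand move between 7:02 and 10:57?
The hour hand moves 0.5 degrees per minute.
Time elapsed: 10:57 - 7:02 = 235 minutes
Angular displacement: 235 x 0.5 = 117.5 degrees

Final answer: 117.5 degrees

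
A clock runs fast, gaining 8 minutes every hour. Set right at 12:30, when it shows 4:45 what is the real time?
For every 60 true minutes, the faulty clock advances 68 minutes, so 1 faulty-clock minute corresponds to 60/68 true minutes.
From 12:30 to 4:45 on the faulty dial is 255 minutes.
True elapsed: 255 x 60/68 = 225 minutes = 3 hours and 45 minutes.
True time: 12:30 + 3 hours and 45 minutes = 4:15.

Final answer: 4:15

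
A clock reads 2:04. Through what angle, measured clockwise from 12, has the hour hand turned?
The hour hand moves 30 degrees per hour and 0.5 degrees per minute.
At 2:04: (2) x 30 + 4 x 0.5 = 60 + 2 = 62 degrees

Final answer: 62 degrees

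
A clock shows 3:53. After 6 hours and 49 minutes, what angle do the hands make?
First find the time 6 hours and 49 minutes after 3:53.
Total minutes: 3 x 60 + 53 + 6 x 60 + 49 = 642.
642 mod 720 = 642 minutes = 10:42.
Now compute the angle at 10:42:
Hour hand: 10 x 30 + 42 x 0.5 = 321 degrees
Minute hand: 42 x 6 = 252 degrees
Difference: |321 - 252| = 69 degrees
The angle is 69 degrees

Final answer: 69 degrees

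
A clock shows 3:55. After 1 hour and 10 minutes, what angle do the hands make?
First find the time 1 hour and 10 minutes after 3:55.
Total minutes: 3 x 60 + 55 + 1 x 60 + 10 = 305.
305 mod 720 = 305 minutes = 5:05.
Now compute the angle at 5:05:
Hour hand: 5 x 30 + 5 x 0.5 = 152.5 degrees
Minute hand: 5 x 6 = 30 degrees
Difference: |152.5 - 30| = 122.5 degrees
The angle is 122.5 degrees

Final answer: 122.5 degrees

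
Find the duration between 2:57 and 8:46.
From 2:57 to 8:46:
(8 x 60 + 46) - (2 x 60 + 57) = 526 - 177 = 349 minutes
= 5 hours and 49 minutes

Final answer: 5 hours and 49 minutes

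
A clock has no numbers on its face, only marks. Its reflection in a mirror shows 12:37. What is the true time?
Reflection across the vertical (12-6) axis maps a hand at angle A degrees to (360 - A) degrees, which sends a reading of T minutes past 12:00 to (720 - T) minutes past 12:00.
Mirror reads 12:37 = 37 minutes past 12:00.
Actual time: (720 - 37) mod 720 = 683 minutes = 11:23.

Final answer: 11:23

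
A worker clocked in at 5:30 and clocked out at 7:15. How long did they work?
From 5:30 to 7:15:
(7 x 60 + 15) - (5 x 60 + 30) = 435 - 330 = 105 minutes
= 1 hour and 45 minutes

Final answer: 1 hour and 45 minutes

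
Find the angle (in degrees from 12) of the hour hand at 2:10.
The hour hand moves 30 degrees per hour and 0.5 degrees per minute.
At 2:10: (2) x 30 + 10 x 0.5 = 60 + 5 = 65 degrees

Final answer: 65 degrees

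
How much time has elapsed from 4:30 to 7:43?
From 4:30 to 7:43:
(7 x 60 + 43) - (4 x 60 + 30) = 463 - 270 = 193 minutes
= 3 hours and 13 minutes

Final answer: 3 hours and 13 minutes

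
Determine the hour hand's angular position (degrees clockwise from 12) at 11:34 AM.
The hour hand moves 30 degrees per hour and 0.5 degrees per minute.
At 11:34: (11) x 30 + 34 x 0.5 = 330 + 17 = 347 degrees

Final answer: 347 degrees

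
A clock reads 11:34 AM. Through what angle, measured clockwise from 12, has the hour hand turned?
The hour hand moves 30 degrees per hour and 0.5 degrees per minute.
At 11:34: (11) x 30 + 34 x 0.5 = 330 + 17 = 347 degrees

Final answer: 347 degrees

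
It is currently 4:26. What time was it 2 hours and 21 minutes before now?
Starting time: 4:26 = 266 total minutes past 12:00
Subtracting: 2 hours and 21 minutes = 141 minutes
266 - 141 = 125 minutes
= 2 hours and 5 minutes past 12:00 = 2:05

Final answer: 2:05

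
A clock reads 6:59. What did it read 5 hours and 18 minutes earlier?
Starting time: 6:59 = 419 total minutes past 12:00
Subtracting: 5 hours and 18 minutes = 318 minutes
419 - 318 = 101 minutes
= 1 hour and 41 minutes past 12:00 = 1:41

Final answer: 1:41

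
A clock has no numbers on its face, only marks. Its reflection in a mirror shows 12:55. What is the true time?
Reflection across the vertical (12-6) axis maps a hand at angle A degrees to (360 - A) degrees, which sends a reading of T minutes past 12:00 to (720 - T) minutes past 12:00.
Mirror reads 12:55 = 55 minutes past 12:00.
Actual time: (720 - 55) mod 720 = 665 minutes = 11:05.

Final answer: 11:05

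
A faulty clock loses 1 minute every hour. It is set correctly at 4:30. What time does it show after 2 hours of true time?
For every 60 true minutes, the faulty clock advances 60 - 1 = 59 minutes.
True elapsed: 2 hours = 120 minutes.
Faulty clock advances: 120 x 59/60 = 118 minutes (drift: 2 minutes behind).
Shown time: 4:30 + 118 minutes = 6:28.

Final answer: 6:28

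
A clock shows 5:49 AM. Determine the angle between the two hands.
Hour hand position: 5 x 30 + 49 x 0.5 = 174.5 degrees
Minute hand position: 49 x 6 = 294 degrees
Difference: |174.5 - 294| = 119.5 degrees
The angle between the hands is 119.5 degrees

Final answer: 119.5 degrees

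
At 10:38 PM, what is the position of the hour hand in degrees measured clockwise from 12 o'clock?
The hour hand moves 30 degrees per hour and 0.5 degrees per minute.
At 10:38: (10) x 30 + 38 x 0.5 = 300 + 19 = 319 degrees

Final answer: 319 degrees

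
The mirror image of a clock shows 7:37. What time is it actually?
Reflection across the vertical (12-6) axis maps a hand at angle A degrees to (360 - A) degrees, which sends a reading of T minutes past 12:00 to (720 - T) minutes past 12:00.
Mirror reads 7:37 = 457 minutes past 12:00.
Actual time: (720 - 457) mod 720 = 263 minutes = 4:23.

Final answer: 4:23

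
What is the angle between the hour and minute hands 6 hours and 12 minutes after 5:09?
First find the time 6 hours and 12 minutes after 5:09.
Total minutes: 5 x 60 + 9 + 6 x 60 + 12 = 681.
681 mod 720 = 681 minutes = 11:21.
Now compute the angle at 11:21:
Hour hand: 11 x 30 + 21 x 0.5 = 340.5 degrees
Minute hand: 21 x 6 = 126 degrees
Difference: |340.5 - 126| = 214.5 degrees
Smaller angle: 360 - 214.5 = 145.5 degrees

Final answer: 145.5 degrees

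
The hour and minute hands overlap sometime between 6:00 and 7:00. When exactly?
The minute hand gains 5.5 degrees per minute on the hour hand.
At 6:00, the hour hand is at 180 degrees and the minute hand is at 0 degrees.
The gap is 180 degrees. Time to close: 180/5.5 = 60 x 6/11 = 32.73 minutes.
The hands overlap at 32.73 minutes past 6:00.

Final answer: 32.73 minutes past 6:00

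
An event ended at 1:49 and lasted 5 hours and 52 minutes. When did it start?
Starting time: 1:49 = 109 total minutes past 12:00
Subtracting: 5 hours and 52 minutes = 352 minutes
109 - 352 = -243 (negative, add 12 hours = 720) = 477 minutes
= 7 hours and 57 minutes past 12:00 = 7:57

Final answer: 7:57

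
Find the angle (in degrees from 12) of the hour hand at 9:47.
The hour hand moves 30 degrees per hour and 0.5 degrees per minute.
At 9:47: (9) x 30 + 47 x 0.5 = 270 + 23.5 = 293.5 degrees

Final answer: 293.5 degrees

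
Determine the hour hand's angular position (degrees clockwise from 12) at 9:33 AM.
The hour hand moves 30 degrees per hour and 0.5 degrees per minute.
At 9:33: (9) x 30 + 33 x 0.5 = 270 + 16.5 = 286.5 degrees

Final answer: 286.5 degrees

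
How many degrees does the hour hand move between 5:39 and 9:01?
The hour hand moves 0.5 degrees per minute.
Time elapsed: 9:01 - 5:39 = 202 minutes
Angular displacement: 202 x 0.5 = 101 degrees

Final answer: 101 degrees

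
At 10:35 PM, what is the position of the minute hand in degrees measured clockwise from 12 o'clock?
The minute hand moves 6 degrees per minute.
At 10:35: 35 x 6 = 210 degrees

Final answer: 210 degrees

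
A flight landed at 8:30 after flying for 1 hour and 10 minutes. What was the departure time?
Starting time: 8:30 = 510 total minutes past 12:00
Subtracting: 1 hour and 10 minutes = 70 minutes
510 - 70 = 440 minutes
= 7 hours and 20 minutes past 12:00 = 7:20

Final answer: 7:20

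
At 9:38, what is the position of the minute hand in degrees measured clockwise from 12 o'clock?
The minute hand moves 6 degrees per minute.
At 9:38: 38 x 6 = 228 degrees

Final answer: 228 degrees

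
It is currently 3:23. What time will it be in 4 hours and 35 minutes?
Starting time: 3:23
Adding 35 minutes to 23 minutes: 23 + 35 = 58 minutes
Adding 4 hours: 3 + 4 = 7
Final time: 7:58

Final answer: 7:58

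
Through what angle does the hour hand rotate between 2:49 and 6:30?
The hour hand moves 0.5 degrees per minute.
Time elapsed: 6:30 - 2:49 = 221 minutes
Angular displacement: 221 x 0.5 = 110.5 degrees

Final answer: 110.5 degrees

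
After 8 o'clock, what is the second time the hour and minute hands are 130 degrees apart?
At t minutes past 8:00, the hour hand is at 30 x 8 + 0.5t degrees and the minute hand is at 6t degrees.
The smaller angle between them is 130 degrees when |30H - 5.5t| = 130 or |30H - 5.5t| = 230.
With H = 8, solve 30 x 8 - 5.5t = +/- target for each target:
  t = (30 x 8 - 130) / 5.5 = 20
  t = (30 x 8 + 130) / 5.5 = 67.27 (outside (0, 60))
  t = (30 x 8 - 230) / 5.5 = 1.82
  t = (30 x 8 + 230) / 5.5 = 85.45 (outside (0, 60))
Valid solutions in (0, 60): {1.82, 20} minutes.
The second occurrence is t = 20 minutes.
The hands form a 130-degree angle at 20 minutes past 8:00.

Final answer: 20 minutes past 8:00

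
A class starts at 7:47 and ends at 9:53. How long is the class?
From 7:47 to 9:53:
(9 x 60 + 53) - (7 x 60 + 47) = 593 - 467 = 126 minutes
= 2 hours and 6 minutes

Final answer: 2 hours and 6 minutes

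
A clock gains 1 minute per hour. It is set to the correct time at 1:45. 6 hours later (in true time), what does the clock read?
For every 60 true minutes, the faulty clock advances 60 + 1 = 61 minutes.
True elapsed: 6 hours = 360 minutes.
Faulty clock advances: 360 x 61/60 = 366 minutes (drift: 6 minutes ahead).
Shown time: 1:45 + 366 minutes = 7:51.

Final answer: 7:51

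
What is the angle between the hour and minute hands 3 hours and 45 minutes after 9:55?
First find the time 3 hours and 45 minutes after 9:55.
Total minutes: 9 x 60 + 55 + 3 x 60 + 45 = 820.
820 mod 720 = 100 minutes = 1:40.
Now compute the angle at 1:40:
Hour hand: 1 x 30 + 40 x 0.5 = 50 degrees
Minute hand: 40 x 6 = 240 degrees
Difference: |50 - 240| = 190 degrees
Smaller angle: 360 - 190 = 170 degrees

Final answer: 170 degrees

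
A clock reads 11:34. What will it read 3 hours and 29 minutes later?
Starting time: 11:34
Adding 29 minutes to 34 minutes: 34 + 29 = 63 minutes = 1 hour and 3 minutes
Adding 3 hours: 11 + 3 + 1 (carry) = 15 - 12 = 3
Final time: 3:03

Final answer: 3:03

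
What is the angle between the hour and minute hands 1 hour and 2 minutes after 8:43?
First find the time 1 hour and 2 minutes after 8:43.
Total minutes: 8 x 60 + 43 + 1 x 60 + 2 = 585.
585 mod 720 = 585 minutes = 9:45.
Now compute the angle at 9:45:
Hour hand: 9 x 30 + 45 x 0.5 = 292.5 degrees
Minute hand: 45 x 6 = 270 degrees
Difference: |292.5 - 270| = 22.5 degrees
The angle is 22.5 degrees

Final answer: 22.5 degrees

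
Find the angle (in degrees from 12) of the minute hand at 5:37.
The minute hand moves 6 degrees per minute.
At 5:37: 37 x 6 = 222 degrees

Final answer: 222 degrees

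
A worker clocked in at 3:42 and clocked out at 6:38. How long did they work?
From 3:42 to 6:38:
(6 x 60 + 38) - (3 x 60 + 42) = 398 - 222 = 176 minutes
= 2 hours and 56 minutes

Final answer: 2 hours and 56 minutes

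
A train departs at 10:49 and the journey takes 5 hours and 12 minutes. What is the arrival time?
Starting time: 10:49
Adding 12 minutes to 49 minutes: 49 + 12 = 61 minutes = 1 hour and 1 minute
Adding 5 hours: 10 + 5 + 1 (carry) = 16 - 12 = 4
Final time: 4:01

Final answer: 4:01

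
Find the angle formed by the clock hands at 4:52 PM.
Hour hand position: 4 x 30 + 52 x 0.5 = 146 degrees
Minute hand position: 52 x 6 = 312 degrees
Difference: |146 - 312| = 166 degrees
The angle between the hands is 166 degrees

Final answer: 166 degrees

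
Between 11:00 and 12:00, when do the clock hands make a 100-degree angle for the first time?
At t minutes past 11:00, the hour hand is at 30 x 11 + 0.5t degrees and the minute hand is at 6t degrees.
The smaller angle between them is 100 degrees when |30H - 5.5t| = 100 or |30H - 5.5t| = 260.
With H = 11, solve 30 x 11 - 5.5t = +/- target for each target:
  t = (30 x 11 - 100) / 5.5 = 41.82
  t = (30 x 11 + 100) / 5.5 = 78.18 (outside (0, 60))
  t = (30 x 11 - 260) / 5.5 = 12.73
  t = (30 x 11 + 260) / 5.5 = 107.27 (outside (0, 60))
Valid solutions in (0, 60): {12.73, 41.82} minutes.
The first occurrence is t = 12.73 minutes.
The hands form a 100-degree angle at 12.73 minutes past 11:00.

Final answer: 12.73 minutes past 11:00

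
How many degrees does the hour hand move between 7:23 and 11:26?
The hour hand moves 0.5 degrees per minute.
Time elapsed: 11:26 - 7:23 = 243 minutes
Angular displacement: 243 x 0.5 = 121.5 degrees

Final answer: 121.5 degrees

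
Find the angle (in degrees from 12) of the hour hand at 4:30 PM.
The hour hand moves 30 degrees per hour and 0.5 degrees per minute.
At 4:30: (4) x 30 + 30 x 0.5 = 120 + 15 = 135 degrees

Final answer: 135 degrees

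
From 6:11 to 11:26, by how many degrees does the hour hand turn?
The hour hand moves 0.5 degrees per minute.
Time elapsed: 11:26 - 6:11 = 315 minutes
Angular displacement: 315 x 0.5 = 157.5 degrees

Final answer: 157.5 degrees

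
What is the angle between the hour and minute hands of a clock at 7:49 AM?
Hour hand position: 7 x 30 + 49 x 0.5 = 234.5 degrees
Minute hand position: 49 x 6 = 294 degrees
Difference: |234.5 - 294| = 59.5 degrees
The angle between the hands is 59.5 degrees

Final answer: 59.5 degrees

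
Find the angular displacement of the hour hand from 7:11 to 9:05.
The hour hand moves 0.5 degrees per minute.
Time elapsed: 9:05 - 7:11 = 114 minutes
Angular displacement: 114 x 0.5 = 57 degrees

Final answer: 57 degrees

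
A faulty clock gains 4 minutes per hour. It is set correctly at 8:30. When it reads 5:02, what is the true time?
For every 60 true minutes, the faulty clock advances 64 minutes, so 1 faulty-clock minute corresponds to 60/64 true minutes.
From 8:30 to 5:02 on the faulty dial is 512 minutes.
True elapsed: 512 x 60/64 = 480 minutes = 8 hours.
True time: 8:30 + 8 hours = 4:30.

Final answer: 4:30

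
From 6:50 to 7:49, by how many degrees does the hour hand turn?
The hour hand moves 0.5 degrees per minute.
Time elapsed: 7:49 - 6:50 = 59 minutes
Angular displacement: 59 x 0.5 = 29.5 degrees

Final answer: 29.5 degrees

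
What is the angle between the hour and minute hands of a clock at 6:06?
Hour hand position: 6 x 30 + 6 x 0.5 = 183 degrees
Minute hand position: 6 x 6 = 36 degrees
Difference: |183 - 36| = 147 degrees
The angle between the hands is 147 degrees

Final answer: 147 degrees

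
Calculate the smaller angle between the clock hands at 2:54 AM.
Hour hand position: 2 x 30 + 54 x 0.5 = 87 degrees
Minute hand position: 54 x 6 = 324 degrees
Difference: |87 - 324| = 237 degrees
Since 237 > 180, the smaller angle is 360 - 237 = 123 degrees

Final answer: 123 degrees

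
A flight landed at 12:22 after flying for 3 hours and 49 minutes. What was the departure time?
Starting time: 12:22 = 22 total minutes past 12:00
Subtracting: 3 hours and 49 minutes = 229 minutes
22 - 229 = -207 (negative, add 12 hours = 720) = 513 minutes
= 8 hours and 33 minutes past 12:00 = 8:33

Final answer: 8:33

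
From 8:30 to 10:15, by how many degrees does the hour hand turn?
The hour hand moves 0.5 degrees per minute.
Time elapsed: 10:15 - 8:30 = 105 minutes
Angular displacement: 105 x 0.5 = 52.5 degrees

Final answer: 52.5 degrees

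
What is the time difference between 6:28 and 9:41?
From 6:28 to 9:41:
(9 x 60 + 41) - (6 x 60 + 28) = 581 - 388 = 193 minutes
= 3 hours and 13 minutes

Final answer: 3 hours and 13 minutes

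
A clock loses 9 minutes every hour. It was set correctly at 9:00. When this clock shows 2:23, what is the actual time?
For every 60 true minutes, the faulty clock advances 51 minutes, so 1 faulty-clock minute corresponds to 60/51 true minutes.
From 9:00 to 2:23 on the faulty dial is 323 minutes.
True elapsed: 323 x 60/51 = 380 minutes = 6 hours and 20 minutes.
True time: 9:00 + 6 hours and 20 minutes = 3:20.

Final answer: 3:20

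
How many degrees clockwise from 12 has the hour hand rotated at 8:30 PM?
The hour hand moves 30 degrees per hour and 0.5 degrees per minute.
At 8:30: (8) x 30 + 30 x 0.5 = 240 + 15 = 255 degrees

Final answer: 255 degrees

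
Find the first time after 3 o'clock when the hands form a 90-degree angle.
At t minutes past 3:00, the hour hand is at 30 x 3 + 0.5t degrees and the minute hand is at 6t degrees.
The smaller angle between them is 90 degrees when |30H - 5.5t| = 90 or |30H - 5.5t| = 270.
With H = 3, solve 30 x 3 - 5.5t = +/- target for each target:
  t = (30 x 3 - 90) / 5.5 = 0 (outside (0, 60))
  t = (30 x 3 + 90) / 5.5 = 32.73
  t = (30 x 3 - 270) / 5.5 = -32.73 (outside (0, 60))
  t = (30 x 3 + 270) / 5.5 = 65.45 (outside (0, 60))
Valid solutions in (0, 60): {32.73} minutes.
First occurrence: t = 32.73 minutes.
The hands are at right angles at 32.73 minutes past 3:00.

Final answer: 32.73 minutes past 3:00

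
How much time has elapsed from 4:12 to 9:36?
From 4:12 to 9:36:
(9 x 60 + 36) - (4 x 60 + 12) = 576 - 252 = 324 minutes
= 5 hours and 24 minutes

Final answer: 5 hours and 24 minutes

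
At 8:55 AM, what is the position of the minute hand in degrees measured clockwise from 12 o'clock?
The minute hand moves 6 degrees per minute.
At 8:55: 55 x 6 = 330 degrees

Final answer: 330 degrees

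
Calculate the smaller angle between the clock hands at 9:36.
Hour hand position: 9 x 30 + 36 x 0.5 = 288 degrees
Minute hand position: 36 x 6 = 216 degrees
Difference: |288 - 216| = 72 degrees
The angle between the hands is 72 degrees

Final answer: 72 degrees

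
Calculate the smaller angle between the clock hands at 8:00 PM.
Hour hand position: 8 x 30 + 0 x 0.5 = 240 degrees
Minute hand position: 0 x 6 = 0 degrees
Difference: |240 - 0| = 240 degrees
Since 240 > 180, the smaller angle is 360 - 240 = 120 degrees

Final answer: 120 degrees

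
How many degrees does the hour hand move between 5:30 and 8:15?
The hour hand moves 0.5 degrees per minute.
Time elapsed: 8:15 - 5:30 = 165 minutes
Angular displacement: 165 x 0.5 = 82.5 degrees

Final answer: 82.5 degrees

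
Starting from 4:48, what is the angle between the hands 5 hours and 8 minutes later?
First find the time 5 hours and 8 minutes after 4:48.
Total minutes: 4 x 60 + 48 + 5 x 60 + 8 = 596.
596 mod 720 = 596 minutes = 9:56.
Now compute the angle at 9:56:
Hour hand: 9 x 30 + 56 x 0.5 = 298 degrees
Minute hand: 56 x 6 = 336 degrees
Difference: |298 - 336| = 38 degrees
The angle is 38 degrees

Final answer: 38 degrees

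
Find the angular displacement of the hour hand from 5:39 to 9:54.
The hour hand moves 0.5 degrees per minute.
Time elapsed: 9:54 - 5:39 = 255 minutes
Angular displacement: 255 x 0.5 = 127.5 degrees

Final answer: 127.5 degrees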